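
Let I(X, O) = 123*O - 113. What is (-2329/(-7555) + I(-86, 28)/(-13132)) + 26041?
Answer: 2583591881383/99212260 ≈ 26041.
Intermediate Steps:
I(X, O) = -113 + 123*O
(-2329/(-7555) + I(-86, 28)/(-13132)) + 26041 = (-2329/(-7555) + (-113 + 123*28)/(-13132)) + 26041 = (-2329*(-1/7555) + (-113 + 3444)*(-1/13132)) + 26041 = (2329/7555 + 3331*(-1/13132)) + 26041 = (2329/7555 - 3331/13132) + 26041 = 5418723/99212260 + 26041 = 2583591881383/99212260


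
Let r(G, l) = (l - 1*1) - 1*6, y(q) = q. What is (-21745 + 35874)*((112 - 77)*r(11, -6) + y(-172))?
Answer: -8858883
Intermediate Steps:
r(G, l) = -7 + l (r(G, l) = (l - 1) - 6 = (-1 + l) - 6 = -7 + l)
(-21745 + 35874)*((112 - 77)*r(11, -6) + y(-172)) = (-21745 + 35874)*((112 - 77)*(-7 - 6) - 172) = 14129*(35*(-13) - 172) = 14129*(-455 - 172) = 14129*(-627) = -8858883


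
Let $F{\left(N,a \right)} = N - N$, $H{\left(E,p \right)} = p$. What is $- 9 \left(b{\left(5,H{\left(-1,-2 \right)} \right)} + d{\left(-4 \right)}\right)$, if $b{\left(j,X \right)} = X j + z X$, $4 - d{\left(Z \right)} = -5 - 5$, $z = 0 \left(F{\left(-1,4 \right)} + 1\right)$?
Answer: $-36$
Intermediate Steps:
$F{\left(N,a \right)} = 0$
$z = 0$ ($z = 0 \left(0 + 1\right) = 0 \cdot 1 = 0$)
$d{\left(Z \right)} = 14$ ($d{\left(Z \right)} = 4 - \left(-5 - 5\right) = 4 - -10 = 4 + 10 = 14$)
$b{\left(j,X \right)} = X j$ ($b{\left(j,X \right)} = X j + 0 X = X j + 0 = X j$)
$- 9 \left(b{\left(5,H{\left(-1,-2 \right)} \right)} + d{\left(-4 \right)}\right) = - 9 \left(\left(-2\right) 5 + 14\right) = - 9 \left(-10 + 14\right) = \left(-9\right) 4 = -36$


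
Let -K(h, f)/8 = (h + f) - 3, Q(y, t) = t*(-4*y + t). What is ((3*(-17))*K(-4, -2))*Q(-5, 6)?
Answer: -572832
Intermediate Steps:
Q(y, t) = t*(t - 4*y)
K(h, f) = 24 - 8*f - 8*h (K(h, f) = -8*((h + f) - 3) = -8*((f + h) - 3) = -8*(-3 + f + h) = 24 - 8*f - 8*h)
((3*(-17))*K(-4, -2))*Q(-5, 6) = ((3*(-17))*(24 - 8*(-2) - 8*(-4)))*(6*(6 - 4*(-5))) = (-51*(24 + 16 + 32))*(6*(6 + 20)) = (-51*72)*(6*26) = -3672*156 = -572832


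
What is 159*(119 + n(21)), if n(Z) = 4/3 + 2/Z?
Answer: 134037/7 ≈ 19148.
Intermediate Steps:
n(Z) = 4/3 + 2/Z (n(Z) = 4*(⅓) + 2/Z = 4/3 + 2/Z)
159*(119 + n(21)) = 159*(119 + (4/3 + 2/21)) = 159*(119 + 10/7) = 159*(843/7) = 134037/7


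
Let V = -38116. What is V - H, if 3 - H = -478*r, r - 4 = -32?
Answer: -24735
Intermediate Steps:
r = -28 (r = 4 - 32 = -28)
H = -13381 (H = 3 - (-478)*(-28) = 3 - 1*13384 = 3 - 13384 = -13381)
V - H = -38116 - 1*(-13381) = -38116 + 13381 = -24735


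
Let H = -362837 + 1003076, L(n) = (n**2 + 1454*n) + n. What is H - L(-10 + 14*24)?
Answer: 59633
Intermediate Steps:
L(n) = n**2 + 1455*n
H = 640239
H - L(-10 + 14*24) = 640239 - (-10 + 14*24)*(1455 + (-10 + 14*24)) = 640239 - (-10 + 336)*(1455 + (-10 + 336)) = 640239 - 326*(1455 + 326) = 640239 - 326*1781 = 640239 - 1*580606 = 640239 - 580606 = 59633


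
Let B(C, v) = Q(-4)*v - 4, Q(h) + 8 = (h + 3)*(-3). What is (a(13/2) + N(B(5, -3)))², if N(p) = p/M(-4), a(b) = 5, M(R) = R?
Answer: 81/16 ≈ 5.0625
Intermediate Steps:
Q(h) = -17 - 3*h (Q(h) = -8 + (h + 3)*(-3) = -8 + (3 + h)*(-3) = -8 + (-9 - 3*h) = -17 - 3*h)
B(C, v) = -4 - 5*v (B(C, v) = (-17 - 3*(-4))*v - 4 = (-17 + 12)*v - 4 = -5*v - 4 = -4 - 5*v)
N(p) = -p/4 (N(p) = p/(-4) = p*(-¼) = -p/4)
(a(13/2) + N(B(5, -3)))² = (5 - (-4 - 5*(-3))/4)² = (5 - (-4 + 15)/4)² = (5 - ¼*11)² = (5 - 11/4)² = (9/4)² = 81/16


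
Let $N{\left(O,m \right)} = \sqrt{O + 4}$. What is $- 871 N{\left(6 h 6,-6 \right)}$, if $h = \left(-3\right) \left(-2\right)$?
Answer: $- 1742 \sqrt{55} \approx -12919.0$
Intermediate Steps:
$h = 6$
$N{\left(O,m \right)} = \sqrt{4 + O}$
$- 871 N{\left(6 h 6,-6 \right)} = - 871 \sqrt{4 + 6 \cdot 6 \cdot 6} = - 871 \sqrt{4 + 36 \cdot 6} = - 871 \sqrt{4 + 216} = - 871 \sqrt{220} = - 871 \cdot 2 \sqrt{55} = - 1742 \sqrt{55}$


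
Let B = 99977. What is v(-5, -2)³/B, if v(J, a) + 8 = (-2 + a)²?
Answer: 512/99977 ≈ 0.0051212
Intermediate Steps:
v(J, a) = -8 + (-2 + a)²
v(-5, -2)³/B = (-8 + (-2 - 2)²)³/99977 = (-8 + (-4)²)³*(1/99977) = (-8 + 16)³*(1/99977) = 8³*(1/99977) = 512*(1/99977) = 512/99977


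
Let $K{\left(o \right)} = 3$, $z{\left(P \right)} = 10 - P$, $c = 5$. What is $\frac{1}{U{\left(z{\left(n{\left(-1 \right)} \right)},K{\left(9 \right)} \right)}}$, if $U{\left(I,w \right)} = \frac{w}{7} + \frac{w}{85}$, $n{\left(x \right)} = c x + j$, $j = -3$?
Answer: $\frac{595}{276} \approx 2.1558$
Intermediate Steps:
$n{\left(x \right)} = -3 + 5 x$ ($n{\left(x \right)} = 5 x - 3 = -3 + 5 x$)
$U{\left(I,w \right)} = \frac{92 w}{595}$ ($U{\left(I,w \right)} = w \frac{1}{7} + w \frac{1}{85} = \frac{w}{7} + \frac{w}{85} = \frac{92 w}{595}$)
$\frac{1}{U{\left(z{\left(n{\left(-1 \right)} \right)},K{\left(9 \right)} \right)}} = \frac{1}{\frac{92}{595} \cdot 3} = \frac{1}{\frac{276}{595}} = \frac{595}{276}$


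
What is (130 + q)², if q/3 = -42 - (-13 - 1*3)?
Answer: 2704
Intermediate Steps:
q = -78 (q = 3*(-42 - (-13 - 1*3)) = 3*(-42 - (-13 - 3)) = 3*(-42 - 1*(-16)) = 3*(-42 + 16) = 3*(-26) = -78)
(130 + q)² = (130 - 78)² = 52² = 2704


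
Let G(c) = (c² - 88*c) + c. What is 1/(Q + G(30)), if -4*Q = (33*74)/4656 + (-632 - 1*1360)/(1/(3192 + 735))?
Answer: 3104/6065016937 ≈ 5.1179e-7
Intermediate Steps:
G(c) = c² - 87*c
Q = 6070324777/3104 (Q = -((33*74)/4656 + (-632 - 1*1360)/(1/(3192 + 735)))/4 = -(2442*(1/4656) + (-632 - 1360)/(1/3927))/4 = -(407/776 - 1992/1/3927)/4 = -(407/776 - 1992*3927)/4 = -(407/776 - 7822584)/4 = -¼*(-6070324777/776) = 6070324777/3104 ≈ 1.9556e+6)
1/(Q + G(30)) = 1/(6070324777/3104 + 30*(-87 + 30)) = 1/(6070324777/3104 + 30*(-57)) = 1/(6070324777/3104 - 1710) = 1/(6065016937/3104) = 3104/6065016937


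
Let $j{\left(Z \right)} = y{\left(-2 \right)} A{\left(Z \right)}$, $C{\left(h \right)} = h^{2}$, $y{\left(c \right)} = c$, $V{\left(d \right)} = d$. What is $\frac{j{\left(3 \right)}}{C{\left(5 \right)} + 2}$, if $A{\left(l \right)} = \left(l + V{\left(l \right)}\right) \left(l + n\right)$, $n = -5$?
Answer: $\frac{8}{9} \approx 0.88889$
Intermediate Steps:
$A{\left(l \right)} = 2 l \left(-5 + l\right)$ ($A{\left(l \right)} = \left(l + l\right) \left(l - 5\right) = 2 l \left(-5 + l\right)$)
$j{\left(Z \right)} = - 4 Z \left(-5 + Z\right)$ ($j{\left(Z \right)} = - 2 \cdot 2 Z \left(-5 + Z\right) = - 4 Z \left(-5 + Z\right)$)
$\frac{j{\left(3 \right)}}{C{\left(5 \right)} + 2} = \frac{4 \cdot 3 \left(5 - 3\right)}{5^{2} + 2} = \frac{4 \cdot 3 \left(5 - 3\right)}{25 + 2} = \frac{4 \cdot 3 \cdot 2}{27} = 24 \cdot \frac{1}{27} = \frac{8}{9}$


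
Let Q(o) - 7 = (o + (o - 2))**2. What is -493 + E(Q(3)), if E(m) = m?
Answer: -470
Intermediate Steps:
Q(o) = 7 + (-2 + 2*o)**2 (Q(o) = 7 + (o + (o - 2))**2 = 7 + (o + (-2 + o))**2 = 7 + (-2 + 2*o)**2)
-493 + E(Q(3)) = -493 + (7 + 4*(-1 + 3)**2) = -493 + (7 + 4*2**2) = -493 + (7 + 4*4) = -493 + (7 + 16) = -493 + 23 = -470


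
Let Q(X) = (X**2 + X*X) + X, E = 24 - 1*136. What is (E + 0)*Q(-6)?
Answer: -7392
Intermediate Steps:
E = -112 (E = 24 - 136 = -112)
Q(X) = X + 2*X**2 (Q(X) = (X**2 + X**2) + X = 2*X**2 + X = X + 2*X**2)
(E + 0)*Q(-6) = (-112 + 0)*(-6*(1 + 2*(-6))) = -(-672)*(1 - 12) = -(-672)*(-11) = -112*66 = -7392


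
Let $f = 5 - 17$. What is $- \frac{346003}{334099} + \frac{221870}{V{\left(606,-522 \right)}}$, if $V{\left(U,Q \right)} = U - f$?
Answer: $\frac{36956357638}{103236591} \approx 357.98$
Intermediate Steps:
$f = -12$
$V{\left(U,Q \right)} = 12 + U$ ($V{\left(U,Q \right)} = U - -12 = U + 12 = 12 + U$)
$- \frac{346003}{334099} + \frac{221870}{V{\left(606,-522 \right)}} = - \frac{346003}{334099} + \frac{221870}{12 + 606} = \left(-346003\right) \frac{1}{334099} + \frac{221870}{618} = - \frac{346003}{334099} + 221870 \cdot \frac{1}{618} = - \frac{346003}{334099} + \frac{110935}{309} = \frac{36956357638}{103236591}$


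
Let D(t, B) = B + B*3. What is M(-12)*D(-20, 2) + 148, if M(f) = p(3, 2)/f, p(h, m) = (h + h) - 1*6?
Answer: 148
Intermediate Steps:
D(t, B) = 4*B (D(t, B) = B + 3*B = 4*B)
p(h, m) = -6 + 2*h (p(h, m) = 2*h - 6 = -6 + 2*h)
M(f) = 0 (M(f) = (-6 + 2*3)/f = (-6 + 6)/f = 0/f = 0)
M(-12)*D(-20, 2) + 148 = 0*(4*2) + 148 = 0*8 + 148 = 0 + 148 = 148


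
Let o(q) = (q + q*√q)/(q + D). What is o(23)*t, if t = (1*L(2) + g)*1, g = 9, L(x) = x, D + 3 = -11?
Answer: 253/9 + 253*√23/9 ≈ 162.93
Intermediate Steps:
D = -14 (D = -3 - 11 = -14)
o(q) = (q + q^(3/2))/(-14 + q) (o(q) = (q + q*√q)/(q - 14) = (q + q^(3/2))/(-14 + q))
t = 11 (t = (1*2 + 9)*1 = (2 + 9)*1 = 11*1 = 11)
o(23)*t = ((23 + 23^(3/2))/(-14 + 23))*11 = ((23 + 23*√23)/9)*11 = (23/9 + 23*√23/9)*11 = 253/9 + 253*√23/9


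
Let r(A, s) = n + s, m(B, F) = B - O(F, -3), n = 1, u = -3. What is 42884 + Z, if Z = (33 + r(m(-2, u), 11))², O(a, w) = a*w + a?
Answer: 44909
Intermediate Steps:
O(a, w) = a + a*w
m(B, F) = B + 2*F (m(B, F) = B - F*(1 - 3) = B - F*(-2) = B - (-2)*F = B + 2*F)
r(A, s) = 1 + s
Z = 2025 (Z = (33 + (1 + 11))² = (33 + 12)² = 45² = 2025)
42884 + Z = 42884 + 2025 = 44909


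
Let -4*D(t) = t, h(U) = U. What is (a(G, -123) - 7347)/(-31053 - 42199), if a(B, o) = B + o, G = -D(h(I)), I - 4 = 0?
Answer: 7469/73252 ≈ 0.10196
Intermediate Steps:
I = 4 (I = 4 + 0 = 4)
D(t) = -t/4
G = 1 (G = -(-1)*4/4 = -1*(-1) = 1)
(a(G, -123) - 7347)/(-31053 - 42199) = ((1 - 123) - 7347)/(-31053 - 42199) = (-122 - 7347)/(-73252) = -7469*(-1/73252) = 7469/73252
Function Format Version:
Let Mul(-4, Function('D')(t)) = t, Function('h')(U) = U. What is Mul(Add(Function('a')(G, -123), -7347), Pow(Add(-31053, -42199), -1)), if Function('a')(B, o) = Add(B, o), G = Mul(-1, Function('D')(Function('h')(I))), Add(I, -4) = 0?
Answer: Rational(7469, 73252) ≈ 0.10196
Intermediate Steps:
I = 4 (I = Add(4, 0) = 4)
Function('D')(t) = Mul(Rational(-1, 4), t)
G = 1 (G = Mul(-1, Mul(Rational(-1, 4), 4)) = Mul(-1, -1) = 1)
Mul(Add(Function('a')(G, -123), -7347), Pow(Add(-31053, -42199), -1)) = Mul(Add(Add(1, -123), -7347), Pow(Add(-31053, -42199), -1)) = Mul(Add(-122, -7347), Pow(-73252, -1)) = Mul(-7469, Rational(-1, 73252)) = Rational(7469, 73252)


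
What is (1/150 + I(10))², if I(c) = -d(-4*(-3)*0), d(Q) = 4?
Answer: 358801/22500 ≈ 15.947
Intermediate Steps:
I(c) = -4 (I(c) = -1*4 = -4)
(1/150 + I(10))² = (1/150 - 4)² = (-599/150)² = 358801/22500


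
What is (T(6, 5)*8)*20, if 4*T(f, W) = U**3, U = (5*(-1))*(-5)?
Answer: 625000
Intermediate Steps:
U = 25 (U = -5*(-5) = 25)
T(f, W) = 15625/4 (T(f, W) = (1/4)*25**3 = (1/4)*15625 = 15625/4)
(T(6, 5)*8)*20 = ((15625/4)*8)*20 = 31250*20 = 625000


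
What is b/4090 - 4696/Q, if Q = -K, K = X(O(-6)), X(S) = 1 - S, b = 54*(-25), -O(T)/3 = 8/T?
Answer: -1921069/1227 ≈ -1565.7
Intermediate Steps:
O(T) = -24/T
b = -1350
K = -3 (K = 1 - (-24)/(-6) = 1 - (-24)*(-1)/6 = 1 - 1*4 = 1 - 4 = -3)
Q = 3 (Q = -1*(-3) = 3)
b/4090 - 4696/Q = -1350/4090 - 4696/3 = -1350*1/4090 - 4696*⅓ = -135/409 - 4696/3 = -1921069/1227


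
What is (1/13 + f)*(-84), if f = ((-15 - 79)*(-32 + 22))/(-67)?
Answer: 1020852/871 ≈ 1172.0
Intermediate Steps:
f = -940/67 (f = -94*(-10)*(-1/67) = 940*(-1/67) = -940/67 ≈ -14.030)
(1/13 + f)*(-84) = (1/13 - 940/67)*(-84) = -12153/871*(-84) = 1020852/871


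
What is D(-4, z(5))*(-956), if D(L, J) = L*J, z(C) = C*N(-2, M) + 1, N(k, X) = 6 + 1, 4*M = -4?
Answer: 137664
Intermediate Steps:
M = -1 (M = (1/4)*(-4) = -1)
N(k, X) = 7
z(C) = 1 + 7*C (z(C) = C*7 + 1 = 7*C + 1 = 1 + 7*C)
D(L, J) = J*L
D(-4, z(5))*(-956) = ((1 + 7*5)*(-4))*(-956) = ((1 + 35)*(-4))*(-956) = (36*(-4))*(-956) = -144*(-956) = 137664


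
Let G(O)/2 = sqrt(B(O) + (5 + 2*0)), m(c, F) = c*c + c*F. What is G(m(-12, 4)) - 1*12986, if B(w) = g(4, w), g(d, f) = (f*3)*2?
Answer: -12986 + 2*sqrt(581) ≈ -12938.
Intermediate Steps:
g(d, f) = 6*f (g(d, f) = (3*f)*2 = 6*f)
B(w) = 6*w
m(c, F) = c**2 + F*c
G(O) = 2*sqrt(5 + 6*O) (G(O) = 2*sqrt(6*O + (5 + 2*0)) = 2*sqrt(6*O + (5 + 0)) = 2*sqrt(6*O + 5) = 2*sqrt(5 + 6*O))
G(m(-12, 4)) - 1*12986 = 2*sqrt(5 + 6*(-12*(4 - 12))) - 1*12986 = 2*sqrt(5 + 6*(-12*(-8))) - 12986 = 2*sqrt(5 + 6*96) - 12986 = 2*sqrt(5 + 576) - 12986 = 2*sqrt(581) - 12986 = -12986 + 2*sqrt(581)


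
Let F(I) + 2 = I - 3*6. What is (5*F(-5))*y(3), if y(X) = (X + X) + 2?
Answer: -1000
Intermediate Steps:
F(I) = -20 + I (F(I) = -2 + (I - 3*6) = -2 + (I - 18) = -2 + (-18 + I) = -20 + I)
y(X) = 2 + 2*X (y(X) = 2*X + 2 = 2 + 2*X)
(5*F(-5))*y(3) = (5*(-20 - 5))*(2 + 2*3) = (5*(-25))*(2 + 6) = -125*8 = -1000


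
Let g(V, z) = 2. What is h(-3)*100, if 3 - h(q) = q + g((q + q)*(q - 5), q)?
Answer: 400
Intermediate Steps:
h(q) = 1 - q (h(q) = 3 - (q + 2) = 3 - (2 + q) = 3 + (-2 - q) = 1 - q)
h(-3)*100 = (1 - 1*(-3))*100 = (1 + 3)*100 = 4*100 = 400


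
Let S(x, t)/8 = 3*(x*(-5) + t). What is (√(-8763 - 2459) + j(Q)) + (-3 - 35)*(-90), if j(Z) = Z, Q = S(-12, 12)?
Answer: 5148 + I*√11222 ≈ 5148.0 + 105.93*I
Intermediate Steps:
S(x, t) = -120*x + 24*t (S(x, t) = 8*(3*(x*(-5) + t)) = 8*(3*(-5*x + t)) = 8*(3*(t - 5*x)) = 8*(-15*x + 3*t) = -120*x + 24*t)
Q = 1728 (Q = -120*(-12) + 24*12 = 1440 + 288 = 1728)
(√(-8763 - 2459) + j(Q)) + (-3 - 35)*(-90) = (√(-8763 - 2459) + 1728) + (-3 - 35)*(-90) = (√(-11222) + 1728) - 38*(-90) = (I*√11222 + 1728) + 3420 = (1728 + I*√11222) + 3420 = 5148 + I*√11222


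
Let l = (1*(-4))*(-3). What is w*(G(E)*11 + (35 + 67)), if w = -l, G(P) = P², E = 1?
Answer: -1356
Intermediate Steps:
l = 12 (l = -4*(-3) = 12)
w = -12 (w = -1*12 = -12)
w*(G(E)*11 + (35 + 67)) = -12*(1²*11 + (35 + 67)) = -12*(1*11 + 102) = -12*(11 + 102) = -12*113 = -1356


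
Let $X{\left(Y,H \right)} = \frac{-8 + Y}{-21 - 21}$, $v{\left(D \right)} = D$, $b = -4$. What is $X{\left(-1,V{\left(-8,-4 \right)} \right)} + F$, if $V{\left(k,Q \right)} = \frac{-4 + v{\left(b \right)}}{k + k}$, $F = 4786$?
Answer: $\frac{67007}{14} \approx 4786.2$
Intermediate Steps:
$V{\left(k,Q \right)} = - \frac{4}{k}$ ($V{\left(k,Q \right)} = \frac{-4 - 4}{k + k} = - \frac{8}{2 k} = - 8 \frac{1}{2 k} = - \frac{4}{k}$)
$X{\left(Y,H \right)} = \frac{4}{21} - \frac{Y}{42}$ ($X{\left(Y,H \right)} = \frac{-8 + Y}{-42} = \left(-8 + Y\right) \left(- \frac{1}{42}\right) = \frac{4}{21} - \frac{Y}{42}$)
$X{\left(-1,V{\left(-8,-4 \right)} \right)} + F = \left(\frac{4}{21} - - \frac{1}{42}\right) + 4786 = \left(\frac{4}{21} + \frac{1}{42}\right) + 4786 = \frac{3}{14} + 4786 = \frac{67007}{14}$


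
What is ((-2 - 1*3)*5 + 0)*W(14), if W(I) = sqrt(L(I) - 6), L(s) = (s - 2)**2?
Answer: -25*sqrt(138) ≈ -293.68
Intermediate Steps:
L(s) = (-2 + s)**2
W(I) = sqrt(-6 + (-2 + I)**2) (W(I) = sqrt((-2 + I)**2 - 6) = sqrt(-6 + (-2 + I)**2))
((-2 - 1*3)*5 + 0)*W(14) = ((-2 - 1*3)*5 + 0)*sqrt(-6 + (-2 + 14)**2) = ((-2 - 3)*5 + 0)*sqrt(-6 + 12**2) = (-5*5 + 0)*sqrt(-6 + 144) = (-25 + 0)*sqrt(138) = -25*sqrt(138)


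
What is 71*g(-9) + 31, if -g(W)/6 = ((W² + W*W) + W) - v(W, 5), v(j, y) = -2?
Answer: -65999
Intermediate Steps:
g(W) = -12 - 12*W² - 6*W (g(W) = -6*(((W² + W*W) + W) - 1*(-2)) = -6*(((W² + W²) + W) + 2) = -6*((2*W² + W) + 2) = -6*((W + 2*W²) + 2) = -6*(2 + W + 2*W²) = -12 - 12*W² - 6*W)
71*g(-9) + 31 = 71*(-12 - 12*(-9)² - 6*(-9)) + 31 = 71*(-12 - 12*81 + 54) + 31 = 71*(-12 - 972 + 54) + 31 = 71*(-930) + 31 = -66030 + 31 = -65999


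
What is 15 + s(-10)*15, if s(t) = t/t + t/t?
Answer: 45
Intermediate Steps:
s(t) = 2 (s(t) = 1 + 1 = 2)
15 + s(-10)*15 = 15 + 2*15 = 15 + 30 = 45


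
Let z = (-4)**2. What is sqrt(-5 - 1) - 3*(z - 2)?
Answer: -42 + I*sqrt(6) ≈ -42.0 + 2.4495*I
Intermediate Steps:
z = 16
sqrt(-5 - 1) - 3*(z - 2) = sqrt(-5 - 1) - 3*(16 - 2) = sqrt(-6) - 3*14 = I*sqrt(6) - 42 = -42 + I*sqrt(6)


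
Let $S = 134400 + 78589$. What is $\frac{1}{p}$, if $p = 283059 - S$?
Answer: $\frac{1}{70070} \approx 1.4271 \cdot 10^{-5}$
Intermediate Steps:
$S = 212989$
$p = 70070$ ($p = 283059 - 212989 = 70070$)
$\frac{1}{p} = \frac{1}{70070}$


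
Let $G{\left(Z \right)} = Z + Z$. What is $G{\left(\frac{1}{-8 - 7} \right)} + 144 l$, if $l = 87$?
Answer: $\frac{187918}{15} \approx 12528.0$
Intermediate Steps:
$G{\left(Z \right)} = 2 Z$
$G{\left(\frac{1}{-8 - 7} \right)} + 144 l = \frac{2}{-8 - 7} + 144 \cdot 87 = \frac{2}{-15} + 12528 = 2 \left(- \frac{1}{15}\right) + 12528 = - \frac{2}{15} + 12528 = \frac{187918}{15}$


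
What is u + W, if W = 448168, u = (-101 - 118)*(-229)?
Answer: 498319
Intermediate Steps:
u = 50151 (u = -219*(-229) = 50151)
u + W = 50151 + 448168 = 498319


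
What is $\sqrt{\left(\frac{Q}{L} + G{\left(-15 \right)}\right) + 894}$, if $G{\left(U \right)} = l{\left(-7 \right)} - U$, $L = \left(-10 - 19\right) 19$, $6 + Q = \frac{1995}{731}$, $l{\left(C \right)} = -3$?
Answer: $\frac{\sqrt{146983638818037}}{402781} \approx 30.1$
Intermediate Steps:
$Q = - \frac{2391}{731}$ ($Q = -6 + \frac{1995}{731} = - \frac{2391}{731} \approx -3.2709$)
$L = -551$ ($L = \left(-29\right) 19 = -551$)
$G{\left(U \right)} = -3 - U$
$\sqrt{\left(\frac{Q}{L} + G{\left(-15 \right)}\right) + 894} = \sqrt{\left(- \frac{2391}{731 \left(-551\right)} - -12\right) + 894} = \sqrt{\left(\left(- \frac{2391}{731}\right) \left(- \frac{1}{551}\right) + \left(-3 + 15\right)\right) + 894} = \sqrt{\left(\frac{2391}{402781} + 12\right) + 894} = \sqrt{\frac{4835763}{402781} + 894} = \sqrt{\frac{364921977}{402781}} = \frac{\sqrt{146983638818037}}{402781}$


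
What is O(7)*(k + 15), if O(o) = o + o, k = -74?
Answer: -826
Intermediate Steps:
O(o) = 2*o
O(7)*(k + 15) = (2*7)*(-74 + 15) = 14*(-59) = -826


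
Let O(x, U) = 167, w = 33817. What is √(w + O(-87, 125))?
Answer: 24*√59 ≈ 184.35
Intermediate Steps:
√(w + O(-87, 125)) = √(33817 + 167) = √33984 = 24*√59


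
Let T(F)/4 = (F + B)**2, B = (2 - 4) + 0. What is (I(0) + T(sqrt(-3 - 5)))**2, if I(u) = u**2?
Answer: -1792 + 1024*I*sqrt(2) ≈ -1792.0 + 1448.2*I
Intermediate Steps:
B = -2 (B = -2 + 0 = -2)
T(F) = 4*(-2 + F)**2 (T(F) = 4*(F - 2)**2 = 4*(-2 + F)**2)
(I(0) + T(sqrt(-3 - 5)))**2 = (0**2 + 4*(-2 + sqrt(-3 - 5))**2)**2 = (0 + 4*(-2 + sqrt(-8))**2)**2 = (0 + 4*(-2 + 2*I*sqrt(2))**2)**2 = (4*(-2 + 2*I*sqrt(2))**2)**2 = 16*(-2 + 2*I*sqrt(2))**4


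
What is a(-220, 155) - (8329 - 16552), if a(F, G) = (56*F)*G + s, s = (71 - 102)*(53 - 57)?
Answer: -1901253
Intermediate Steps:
s = 124 (s = -31*(-4) = 124)
a(F, G) = 124 + 56*F*G (a(F, G) = (56*F)*G + 124 = 56*F*G + 124 = 124 + 56*F*G)
a(-220, 155) - (8329 - 16552) = (124 + 56*(-220)*155) - (8329 - 16552) = (124 - 1909600) - 1*(-8223) = -1909476 + 8223 = -1901253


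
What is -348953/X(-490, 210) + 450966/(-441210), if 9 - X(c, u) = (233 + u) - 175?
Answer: 3662970308/2720795 ≈ 1346.3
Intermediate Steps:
X(c, u) = -49 - u (X(c, u) = 9 - ((233 + u) - 175) = 9 - (58 + u) = 9 + (-58 - u) = -49 - u)
-348953/X(-490, 210) + 450966/(-441210) = -348953/(-49 - 1*210) + 450966/(-441210) = -348953/(-49 - 210) + 450966*(-1/441210) = -348953/(-259) - 75161/73535 = -348953*(-1/259) - 75161/73535 = 348953/259 - 75161/73535 = 3662970308/2720795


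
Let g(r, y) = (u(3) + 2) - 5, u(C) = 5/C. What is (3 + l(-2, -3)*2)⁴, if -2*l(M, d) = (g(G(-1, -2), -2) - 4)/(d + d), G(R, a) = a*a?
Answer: 130321/6561 ≈ 19.863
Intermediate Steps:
G(R, a) = a²
g(r, y) = -4/3 (g(r, y) = (5/3 + 2) - 5 = 11/3 - 5 = -4/3)
l(M, d) = 4/(3*d) (l(M, d) = -(-4/3 - 4)/(2*(d + d)) = -(-8)/(3*(2*d)) = -(-8)*1/(2*d)/3 = -(-4)/(3*d) = 4/(3*d))
(3 + l(-2, -3)*2)⁴ = (3 + ((4/3)/(-3))*2)⁴ = (3 + ((4/3)*(-⅓))*2)⁴ = (3 - 4/9*2)⁴ = (3 - 8/9)⁴ = (19/9)⁴ = 130321/6561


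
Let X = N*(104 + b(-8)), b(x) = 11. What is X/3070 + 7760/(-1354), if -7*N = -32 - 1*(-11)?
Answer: -2335607/415678 ≈ -5.6188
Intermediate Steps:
N = 3 (N = -(-32 - 1*(-11))/7 = -(-32 + 11)/7 = -1/7*(-21) = 3)
X = 345 (X = 3*(104 + 11) = 3*115 = 345)
X/3070 + 7760/(-1354) = 345/3070 + 7760/(-1354) = 345*(1/3070) + 7760*(-1/1354) = 69/614 - 3880/677 = -2335607/415678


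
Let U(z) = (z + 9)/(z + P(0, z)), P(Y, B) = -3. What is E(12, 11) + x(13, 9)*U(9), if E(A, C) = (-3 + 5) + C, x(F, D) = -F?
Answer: -26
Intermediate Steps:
E(A, C) = 2 + C
U(z) = (9 + z)/(-3 + z) (U(z) = (z + 9)/(z - 3) = (9 + z)/(-3 + z))
E(12, 11) + x(13, 9)*U(9) = (2 + 11) + (-1*13)*((9 + 9)/(-3 + 9)) = 13 - 13*18/6 = 13 - 13*3 = 13 - 39 = -26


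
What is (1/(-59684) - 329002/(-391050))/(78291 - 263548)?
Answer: -9817882159/2161896225023700 ≈ -4.5413e-6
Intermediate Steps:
(1/(-59684) - 329002/(-391050))/(78291 - 263548) = (-1/59684 - 329002*(-1/391050))/(-185257) = (-1/59684 + 164501/195525)*(-1/185257) = (9817882159/11669714100)*(-1/185257) = -9817882159/2161896225023700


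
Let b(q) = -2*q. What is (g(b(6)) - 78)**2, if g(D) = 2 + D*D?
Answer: 4624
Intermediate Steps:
g(D) = 2 + D**2
(g(b(6)) - 78)**2 = ((2 + (-2*6)**2) - 78)**2 = ((2 + (-12)**2) - 78)**2 = ((2 + 144) - 78)**2 = (146 - 78)**2 = 68**2 = 4624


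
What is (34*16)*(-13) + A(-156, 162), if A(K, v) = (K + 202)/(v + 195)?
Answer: -2524658/357 ≈ -7071.9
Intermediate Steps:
A(K, v) = (202 + K)/(195 + v)
(34*16)*(-13) + A(-156, 162) = (34*16)*(-13) + (202 - 156)/(195 + 162) = 544*(-13) + 46/357 = -7072 + (1/357)*46 = -7072 + 46/357 = -2524658/357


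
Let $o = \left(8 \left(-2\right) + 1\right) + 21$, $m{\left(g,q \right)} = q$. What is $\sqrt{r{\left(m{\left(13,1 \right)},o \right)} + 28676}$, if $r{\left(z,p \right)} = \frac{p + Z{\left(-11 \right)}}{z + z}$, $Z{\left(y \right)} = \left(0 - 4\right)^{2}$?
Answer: $\sqrt{28687} \approx 169.37$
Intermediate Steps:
$Z{\left(y \right)} = 16$ ($Z{\left(y \right)} = \left(-4\right)^{2} = 16$)
$o = 6$ ($o = \left(-16 + 1\right) + 21 = -15 + 21 = 6$)
$r{\left(z,p \right)} = \frac{16 + p}{2 z}$ ($r{\left(z,p \right)} = \frac{p + 16}{z + z} = \frac{16 + p}{2 z}$)
$\sqrt{r{\left(m{\left(13,1 \right)},o \right)} + 28676} = \sqrt{\frac{16 + 6}{2 \cdot 1} + 28676} = \sqrt{\frac{1}{2} \cdot 1 \cdot 22 + 28676} = \sqrt{11 + 28676} = \sqrt{28687}$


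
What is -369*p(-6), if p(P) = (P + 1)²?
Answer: -9225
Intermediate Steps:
p(P) = (1 + P)²
-369*p(-6) = -369*(1 - 6)² = -369*(-5)² = -369*25 = -9225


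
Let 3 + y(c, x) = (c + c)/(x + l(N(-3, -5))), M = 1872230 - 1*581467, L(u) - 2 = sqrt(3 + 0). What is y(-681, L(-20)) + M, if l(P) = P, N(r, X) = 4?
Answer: 14195636/11 + 454*sqrt(3)/11 ≈ 1.2906e+6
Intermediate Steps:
L(u) = 2 + sqrt(3) (L(u) = 2 + sqrt(3 + 0) = 2 + sqrt(3))
M = 1290763 (M = 1872230 - 581467 = 1290763)
y(c, x) = -3 + 2*c/(4 + x) (y(c, x) = -3 + (c + c)/(x + 4) = -3 + (2*c)/(4 + x) = -3 + 2*c/(4 + x))
y(-681, L(-20)) + M = (-12 - 3*(2 + sqrt(3)) + 2*(-681))/(4 + (2 + sqrt(3))) + 1290763 = (-12 + (-6 - 3*sqrt(3)) - 1362)/(6 + sqrt(3)) + 1290763 = (-1380 - 3*sqrt(3))/(6 + sqrt(3)) + 1290763 = 1290763 + (-1380 - 3*sqrt(3))/(6 + sqrt(3))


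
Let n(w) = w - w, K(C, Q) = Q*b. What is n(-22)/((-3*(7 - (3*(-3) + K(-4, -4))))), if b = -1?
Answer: 0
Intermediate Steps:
K(C, Q) = -Q (K(C, Q) = Q*(-1) = -Q)
n(w) = 0
n(-22)/((-3*(7 - (3*(-3) + K(-4, -4))))) = 0/((-3*(7 - (3*(-3) - 1*(-4))))) = 0/((-3*(7 - (-9 + 4)))) = 0/((-3*(7 - 1*(-5)))) = 0/((-3*(7 + 5))) = 0/((-3*12)) = 0/(-36) = 0*(-1/36) = 0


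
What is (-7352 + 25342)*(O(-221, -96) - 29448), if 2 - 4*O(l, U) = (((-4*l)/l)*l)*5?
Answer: -549639475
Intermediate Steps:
O(l, U) = ½ + 5*l (O(l, U) = ½ - ((-4*l)/l)*l*5/4 = ½ - (-4*l)*5/4 = ½ - (-5)*l = ½ + 5*l)
(-7352 + 25342)*(O(-221, -96) - 29448) = (-7352 + 25342)*((½ + 5*(-221)) - 29448) = 17990*((½ - 1105) - 29448) = 17990*(-2209/2 - 29448) = 17990*(-61105/2) = -549639475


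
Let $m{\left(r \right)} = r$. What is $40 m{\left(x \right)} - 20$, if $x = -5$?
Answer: $-220$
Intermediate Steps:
$40 m{\left(x \right)} - 20 = 40 \left(-5\right) - 20 = -200 - 20 = -220$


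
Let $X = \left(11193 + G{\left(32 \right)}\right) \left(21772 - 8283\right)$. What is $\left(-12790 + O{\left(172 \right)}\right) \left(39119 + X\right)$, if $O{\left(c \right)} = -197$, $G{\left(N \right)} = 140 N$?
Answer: $-2746129929192$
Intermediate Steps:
$X = 211413097$ ($X = \left(11193 + 140 \cdot 32\right) \left(21772 - 8283\right) = \left(11193 + 4480\right) 13489 = 15673 \cdot 13489 = 211413097$)
$\left(-12790 + O{\left(172 \right)}\right) \left(39119 + X\right) = \left(-12790 - 197\right) \left(39119 + 211413097\right) = \left(-12987\right) 211452216 = -2746129929192$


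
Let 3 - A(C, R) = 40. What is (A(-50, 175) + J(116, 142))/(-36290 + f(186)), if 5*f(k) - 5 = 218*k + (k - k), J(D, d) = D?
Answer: -395/140897 ≈ -0.0028035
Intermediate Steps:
A(C, R) = -37 (A(C, R) = 3 - 1*40 = 3 - 40 = -37)
f(k) = 1 + 218*k/5 (f(k) = 1 + (218*k + (k - k))/5 = 1 + (218*k + 0)/5 = 1 + (218*k)/5 = 1 + 218*k/5)
(A(-50, 175) + J(116, 142))/(-36290 + f(186)) = (-37 + 116)/(-36290 + (1 + (218/5)*186)) = 79/(-36290 + (1 + 40548/5)) = 79/(-36290 + 40553/5) = 79/(-140897/5) = 79*(-5/140897) = -395/140897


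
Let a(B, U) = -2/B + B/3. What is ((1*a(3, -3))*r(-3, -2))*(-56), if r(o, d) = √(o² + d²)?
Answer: -56*√13/3 ≈ -67.304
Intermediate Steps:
r(o, d) = √(d² + o²)
a(B, U) = -2/B + B/3 (a(B, U) = -2/B + B*(⅓) = -2/B + B/3)
((1*a(3, -3))*r(-3, -2))*(-56) = ((1*(-2/3 + (⅓)*3))*√((-2)² + (-3)²))*(-56) = ((1*(-2*⅓ + 1))*√(4 + 9))*(-56) = ((1*(-⅔ + 1))*√13)*(-56) = ((1*(⅓))*√13)*(-56) = (√13/3)*(-56) = -56*√13/3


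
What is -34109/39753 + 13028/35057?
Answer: -677857129/1393620921 ≈ -0.48640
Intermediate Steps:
-34109/39753 + 13028/35057 = -677857129/1393620921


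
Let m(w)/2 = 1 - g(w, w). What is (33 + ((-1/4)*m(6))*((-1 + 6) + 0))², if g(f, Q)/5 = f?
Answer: 44521/4 ≈ 11130.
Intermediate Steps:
g(f, Q) = 5*f
m(w) = 2 - 10*w (m(w) = 2*(1 - 5*w) = 2 - 10*w)
(33 + ((-1/4)*m(6))*((-1 + 6) + 0))² = (33 + ((-1/4)*(2 - 10*6))*((-1 + 6) + 0))² = (33 + ((-1*¼)*(2 - 60))*(5 + 0))² = (33 - ¼*(-58)*5)² = (33 + (29/2)*5)² = (33 + 145/2)² = (211/2)² = 44521/4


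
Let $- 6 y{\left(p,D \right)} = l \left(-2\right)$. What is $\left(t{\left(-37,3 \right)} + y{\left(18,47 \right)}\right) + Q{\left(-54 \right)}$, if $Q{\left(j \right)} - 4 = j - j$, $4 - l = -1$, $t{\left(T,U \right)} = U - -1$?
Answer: $\frac{29}{3} \approx 9.6667$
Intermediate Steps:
$t{\left(T,U \right)} = 1 + U$ ($t{\left(T,U \right)} = U + 1 = 1 + U$)
$l = 5$ ($l = 4 - -1 = 4 + 1 = 5$)
$y{\left(p,D \right)} = \frac{5}{3}$ ($y{\left(p,D \right)} = - \frac{5 \left(-2\right)}{6} = \left(- \frac{1}{6}\right) \left(-10\right) = \frac{5}{3}$)
$Q{\left(j \right)} = 4$ ($Q{\left(j \right)} = 4 + \left(j - j\right) = 4 + 0 = 4$)
$\left(t{\left(-37,3 \right)} + y{\left(18,47 \right)}\right) + Q{\left(-54 \right)} = \left(\left(1 + 3\right) + \frac{5}{3}\right) + 4 = \left(4 + \frac{5}{3}\right) + 4 = \frac{17}{3} + 4 = \frac{29}{3}$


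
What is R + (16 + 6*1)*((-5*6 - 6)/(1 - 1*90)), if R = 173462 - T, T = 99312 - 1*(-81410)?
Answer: -645348/89 ≈ -7251.1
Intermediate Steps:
T = 180722 (T = 99312 + 81410 = 180722)
R = -7260 (R = 173462 - 1*180722 = 173462 - 180722 = -7260)
R + (16 + 6*1)*((-5*6 - 6)/(1 - 1*90)) = -7260 + (16 + 6*1)*((-5*6 - 6)/(1 - 1*90)) = -7260 + (16 + 6)*((-30 - 6)/(1 - 90)) = -7260 + 22*(-36/(-89)) = -7260 + 22*(-36*(-1/89)) = -7260 + 22*(36/89) = -7260 + 792/89 = -645348/89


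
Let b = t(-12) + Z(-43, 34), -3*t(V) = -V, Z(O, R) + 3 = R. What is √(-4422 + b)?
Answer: I*√4395 ≈ 66.295*I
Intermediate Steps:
Z(O, R) = -3 + R
t(V) = V/3 (t(V) = -(-1)*V/3 = V/3)
b = 27 (b = (⅓)*(-12) + (-3 + 34) = -4 + 31 = 27)
√(-4422 + b) = √(-4422 + 27) = √(-4395) = I*√4395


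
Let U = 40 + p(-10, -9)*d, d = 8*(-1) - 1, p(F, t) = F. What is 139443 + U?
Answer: 139573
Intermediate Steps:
d = -9 (d = -8 - 1 = -9)
U = 130 (U = 40 - 10*(-9) = 40 + 90 = 130)
139443 + U = 139443 + 130 = 139573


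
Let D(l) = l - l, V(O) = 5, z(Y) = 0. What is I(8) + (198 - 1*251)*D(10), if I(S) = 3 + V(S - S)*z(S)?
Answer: 3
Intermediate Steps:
I(S) = 3 (I(S) = 3 + 5*0 = 3 + 0 = 3)
D(l) = 0
I(8) + (198 - 1*251)*D(10) = 3 + (198 - 1*251)*0 = 3 + (198 - 251)*0 = 3 - 53*0 = 3 + 0 = 3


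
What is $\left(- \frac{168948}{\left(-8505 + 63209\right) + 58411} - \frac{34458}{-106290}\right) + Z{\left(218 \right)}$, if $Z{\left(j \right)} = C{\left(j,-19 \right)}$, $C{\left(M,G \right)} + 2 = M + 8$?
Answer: $\frac{5953534987}{26717763} \approx 222.83$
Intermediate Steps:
$C{\left(M,G \right)} = 6 + M$ ($C{\left(M,G \right)} = -2 + \left(M + 8\right) = -2 + \left(8 + M\right) = 6 + M$)
$Z{\left(j \right)} = 6 + j$
$\left(- \frac{168948}{\left(-8505 + 63209\right) + 58411} - \frac{34458}{-106290}\right) + Z{\left(218 \right)} = \left(- \frac{168948}{\left(-8505 + 63209\right) + 58411} - \frac{34458}{-106290}\right) + \left(6 + 218\right) = \left(- \frac{168948}{54704 + 58411} - - \frac{5743}{17715}\right) + 224 = \left(- \frac{168948}{113115} + \frac{5743}{17715}\right) + 224 = \left(\left(-168948\right) \frac{1}{113115} + \frac{5743}{17715}\right) + 224 = \left(- \frac{56316}{37705} + \frac{5743}{17715}\right) + 224 = - \frac{31243925}{26717763} + 224 = \frac{5953534987}{26717763}$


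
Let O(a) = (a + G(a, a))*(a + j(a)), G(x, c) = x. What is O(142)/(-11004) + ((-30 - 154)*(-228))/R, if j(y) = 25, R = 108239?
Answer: -1167979871/297765489 ≈ -3.9225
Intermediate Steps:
O(a) = 2*a*(25 + a) (O(a) = (a + a)*(a + 25) = (2*a)*(25 + a) = 2*a*(25 + a))
O(142)/(-11004) + ((-30 - 154)*(-228))/R = (2*142*(25 + 142))/(-11004) + ((-30 - 154)*(-228))/108239 = (2*142*167)*(-1/11004) - 184*(-228)*(1/108239) = 47428*(-1/11004) + 41952*(1/108239) = -11857/2751 + 41952/108239 = -1167979871/297765489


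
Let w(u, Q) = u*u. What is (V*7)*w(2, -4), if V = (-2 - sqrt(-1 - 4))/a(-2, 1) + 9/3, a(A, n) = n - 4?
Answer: 308/3 + 28*I*sqrt(5)/3 ≈ 102.67 + 20.87*I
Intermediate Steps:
a(A, n) = -4 + n
w(u, Q) = u**2
V = 11/3 + I*sqrt(5)/3 (V = (-2 - sqrt(-1 - 4))/(-4 + 1) + 9/3 = (-2 - sqrt(-5))/(-3) + 9*(1/3) = (-2 - I*sqrt(5))*(-1/3) + 3 = (2/3 + I*sqrt(5)/3) + 3 = 11/3 + I*sqrt(5)/3 ≈ 3.6667 + 0.74536*I)
(V*7)*w(2, -4) = ((11/3 + I*sqrt(5)/3)*7)*2**2 = (77/3 + 7*I*sqrt(5)/3)*4 = 308/3 + 28*I*sqrt(5)/3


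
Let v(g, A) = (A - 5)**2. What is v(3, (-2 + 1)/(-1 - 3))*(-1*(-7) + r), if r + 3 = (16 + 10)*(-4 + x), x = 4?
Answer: 361/4 ≈ 90.250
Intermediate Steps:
r = -3 (r = -3 + (16 + 10)*(-4 + 4) = -3 + 26*0 = -3 + 0 = -3)
v(g, A) = (-5 + A)**2
v(3, (-2 + 1)/(-1 - 3))*(-1*(-7) + r) = (-5 + (-2 + 1)/(-1 - 3))**2*(-1*(-7) - 3) = (-5 - 1/(-4))**2*(7 - 3) = (-5 - 1*(-1/4))**2*4 = (-5 + 1/4)**2*4 = (-19/4)**2*4 = (361/16)*4 = 361/4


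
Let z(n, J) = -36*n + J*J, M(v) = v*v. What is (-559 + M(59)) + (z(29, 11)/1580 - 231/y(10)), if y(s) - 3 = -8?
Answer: 4688833/1580 ≈ 2967.6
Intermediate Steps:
y(s) = -5 (y(s) = 3 - 8 = -5)
M(v) = v²
z(n, J) = J² - 36*n (z(n, J) = -36*n + J² = J² - 36*n)
(-559 + M(59)) + (z(29, 11)/1580 - 231/y(10)) = (-559 + 59²) + ((11² - 36*29)/1580 - 231/(-5)) = (-559 + 3481) + ((121 - 1044)*(1/1580) - 231*(-⅕)) = 2922 + (-923*1/1580 + 231/5) = 2922 + (-923/1580 + 231/5) = 2922 + 72073/1580 = 4688833/1580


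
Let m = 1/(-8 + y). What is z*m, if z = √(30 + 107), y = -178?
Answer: -√137/186 ≈ -0.062928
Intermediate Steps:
z = √137 ≈ 11.705
m = -1/186 (m = 1/(-8 - 178) = 1/(-186) = -1/186 ≈ -0.0053763)
z*m = √137*(-1/186) = -√137/186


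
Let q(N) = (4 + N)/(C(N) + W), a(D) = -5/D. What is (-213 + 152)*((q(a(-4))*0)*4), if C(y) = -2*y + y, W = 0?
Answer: 0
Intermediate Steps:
C(y) = -y
q(N) = -(4 + N)/N (q(N) = (4 + N)/(-N + 0) = (4 + N)/((-N)) = (4 + N)*(-1/N) = -(4 + N)/N)
(-213 + 152)*((q(a(-4))*0)*4) = (-213 + 152)*((((-4 - (-5)/(-4))/((-5/(-4))))*0)*4) = -61*((-4 - (-5)*(-1)/4)/((-5*(-¼))))*0*4 = -61*((-4 - 1*5/4)/(5/4))*0*4 = -61*(4*(-4 - 5/4)/5)*0*4 = -61*((⅘)*(-21/4))*0*4 = -61*(-21/5*0)*4 = -0*4 = -61*0 = 0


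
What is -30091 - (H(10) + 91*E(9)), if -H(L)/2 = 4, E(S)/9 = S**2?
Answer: -96422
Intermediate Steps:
E(S) = 9*S**2
H(L) = -8 (H(L) = -2*4 = -8)
-30091 - (H(10) + 91*E(9)) = -30091 - (-8 + 91*(9*9**2)) = -30091 - (-8 + 91*(9*81)) = -30091 - (-8 + 91*729) = -30091 - (-8 + 66339) = -30091 - 1*66331 = -30091 - 66331 = -96422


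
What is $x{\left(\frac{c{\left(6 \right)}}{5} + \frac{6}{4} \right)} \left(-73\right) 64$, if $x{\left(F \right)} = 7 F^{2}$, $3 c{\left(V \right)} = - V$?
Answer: $- \frac{989296}{25} \approx -39572.0$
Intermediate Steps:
$c{\left(V \right)} = - \frac{V}{3}$ ($c{\left(V \right)} = \frac{\left(-1\right) V}{3} = - \frac{V}{3}$)
$x{\left(\frac{c{\left(6 \right)}}{5} + \frac{6}{4} \right)} \left(-73\right) 64 = 7 \left(\frac{\left(- \frac{1}{3}\right) 6}{5} + \frac{6}{4}\right)^{2} \left(-73\right) 64 = 7 \left(\left(-2\right) \frac{1}{5} + 6 \cdot \frac{1}{4}\right)^{2} \left(-73\right) 64 = 7 \left(- \frac{2}{5} + \frac{3}{2}\right)^{2} \left(-73\right) 64 = 7 \left(\frac{11}{10}\right)^{2} \left(-73\right) 64 = 7 \cdot \frac{121}{100} \left(-73\right) 64 = \frac{847}{100} \left(-73\right) 64 = \left(- \frac{61831}{100}\right) 64 = - \frac{989296}{25}$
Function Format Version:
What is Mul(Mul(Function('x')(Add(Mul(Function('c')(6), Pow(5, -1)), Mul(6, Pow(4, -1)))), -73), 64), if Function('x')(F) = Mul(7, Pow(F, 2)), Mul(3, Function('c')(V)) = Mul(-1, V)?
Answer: Rational(-989296, 25) ≈ -39572.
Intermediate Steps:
Function('c')(V) = Mul(Rational(-1, 3), V) (Function('c')(V) = Mul(Rational(1, 3), Mul(-1, V)) = Mul(Rational(-1, 3), V))
Mul(Mul(Function('x')(Add(Mul(Function('c')(6), Pow(5, -1)), Mul(6, Pow(4, -1)))), -73), 64) = Mul(Mul(Mul(7, Pow(Add(Mul(Mul(Rational(-1, 3), 6), Pow(5, -1)), Mul(6, Pow(4, -1))), 2)), -73), 64) = Mul(Mul(Mul(7, Pow(Add(Mul(-2, Rational(1, 5)), Mul(6, Rational(1, 4))), 2)), -73), 64) = Mul(Mul(Mul(7, Pow(Add(Rational(-2, 5), Rational(3, 2)), 2)), -73), 64) = Mul(Mul(Mul(7, Pow(Rational(11, 10), 2)), -73), 64) = Mul(Mul(Mul(7, Rational(121, 100)), -73), 64) = Mul(Mul(Rational(847, 100), -73), 64) = Mul(Rational(-61831, 100), 64) = Rational(-989296, 25)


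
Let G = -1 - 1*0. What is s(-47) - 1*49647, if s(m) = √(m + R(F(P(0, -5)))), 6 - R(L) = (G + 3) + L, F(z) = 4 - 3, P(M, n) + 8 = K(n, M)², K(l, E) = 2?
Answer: -49647 + 2*I*√11 ≈ -49647.0 + 6.6332*I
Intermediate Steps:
G = -1 (G = -1 + 0 = -1)
P(M, n) = -4 (P(M, n) = -8 + 2² = -8 + 4 = -4)
F(z) = 1
R(L) = 4 - L (R(L) = 6 - ((-1 + 3) + L) = 6 - (2 + L) = 6 + (-2 - L) = 4 - L)
s(m) = √(3 + m) (s(m) = √(m + (4 - 1*1)) = √(m + (4 - 1)) = √(m + 3) = √(3 + m))
s(-47) - 1*49647 = √(3 - 47) - 1*49647 = √(-44) - 49647 = 2*I*√11 - 49647 = -49647 + 2*I*√11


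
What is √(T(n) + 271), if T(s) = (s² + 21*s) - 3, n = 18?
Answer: √970 ≈ 31.145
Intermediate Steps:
T(s) = -3 + s² + 21*s
√(T(n) + 271) = √((-3 + 18² + 21*18) + 271) = √((-3 + 324 + 378) + 271) = √(699 + 271) = √970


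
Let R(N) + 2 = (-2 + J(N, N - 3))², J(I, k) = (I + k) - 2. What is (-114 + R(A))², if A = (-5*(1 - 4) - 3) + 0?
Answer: 29929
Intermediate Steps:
J(I, k) = -2 + I + k
A = 12 (A = (-5*(-3) - 3) + 0 = (15 - 3) + 0 = 12 + 0 = 12)
R(N) = -2 + (-7 + 2*N)² (R(N) = -2 + (-2 + (-2 + N + (N - 3)))² = -2 + (-2 + (-2 + N + (-3 + N)))² = -2 + (-2 + (-5 + 2*N))² = -2 + (-7 + 2*N)²)
(-114 + R(A))² = (-114 + (-2 + (-7 + 2*12)²))² = (-114 + (-2 + (-7 + 24)²))² = (-114 + (-2 + 17²))² = (-114 + (-2 + 289))² = (-114 + 287)² = 173² = 29929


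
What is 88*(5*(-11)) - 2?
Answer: -4842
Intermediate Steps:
88*(5*(-11)) - 2 = 88*(-55) - 2 = -4840 - 2 = -4842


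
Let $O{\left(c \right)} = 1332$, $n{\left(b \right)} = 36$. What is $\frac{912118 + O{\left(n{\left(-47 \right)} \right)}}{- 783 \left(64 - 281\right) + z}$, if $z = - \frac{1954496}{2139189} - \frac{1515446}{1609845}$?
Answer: $\frac{1048568350886910750}{195042259509041947} \approx 5.3761$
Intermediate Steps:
$z = - \frac{2129420342138}{1147920905235}$ ($z = \left(-1954496\right) \frac{1}{2139189} - \frac{1515446}{1609845} = - \frac{1954496}{2139189} - \frac{1515446}{1609845} = - \frac{2129420342138}{1147920905235} \approx -1.855$)
$\frac{912118 + O{\left(n{\left(-47 \right)} \right)}}{- 783 \left(64 - 281\right) + z} = \frac{912118 + 1332}{- 783 \left(64 - 281\right) - \frac{2129420342138}{1147920905235}} = \frac{913450}{\left(-783\right) \left(-217\right) - \frac{2129420342138}{1147920905235}} = \frac{913450}{169911 - \frac{2129420342138}{1147920905235}} = \frac{913450}{\frac{195042259509041947}{1147920905235}} = 913450 \cdot \frac{1147920905235}{195042259509041947} = \frac{1048568350886910750}{195042259509041947}$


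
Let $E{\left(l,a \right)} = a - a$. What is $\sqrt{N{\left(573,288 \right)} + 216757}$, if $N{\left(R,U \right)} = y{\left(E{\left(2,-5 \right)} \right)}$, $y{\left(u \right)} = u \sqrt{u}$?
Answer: $\sqrt{216757} \approx 465.57$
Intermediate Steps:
$E{\left(l,a \right)} = 0$
$y{\left(u \right)} = u^{\frac{3}{2}}$
$N{\left(R,U \right)} = 0$ ($N{\left(R,U \right)} = 0^{\frac{3}{2}} = 0$)
$\sqrt{N{\left(573,288 \right)} + 216757} = \sqrt{0 + 216757} = \sqrt{216757}$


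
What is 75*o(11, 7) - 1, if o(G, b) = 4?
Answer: 299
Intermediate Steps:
75*o(11, 7) - 1 = 75*4 - 1 = 300 - 1 = 299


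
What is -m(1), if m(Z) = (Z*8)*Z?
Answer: -8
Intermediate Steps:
m(Z) = 8*Z² (m(Z) = (8*Z)*Z = 8*Z²)
-m(1) = -8*1² = -8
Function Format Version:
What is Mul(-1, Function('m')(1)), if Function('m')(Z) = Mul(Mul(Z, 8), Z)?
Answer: -8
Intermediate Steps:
Function('m')(Z) = Mul(8, Pow(Z, 2)) (Function('m')(Z) = Mul(Mul(8, Z), Z) = Mul(8, Pow(Z, 2)))
Mul(-1, Function('m')(1)) = Mul(-1, Mul(8, Pow(1, 2))) = Mul(-1, Mul(8, 1)) = Mul(-1, 8) = -8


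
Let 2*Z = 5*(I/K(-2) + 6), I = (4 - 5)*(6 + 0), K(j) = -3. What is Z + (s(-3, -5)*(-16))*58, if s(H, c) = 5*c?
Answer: 23220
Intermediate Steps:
I = -6 (I = -1*6 = -6)
Z = 20 (Z = (5*(-6/(-3) + 6))/2 = (5*(-6*(-1/3) + 6))/2 = (5*(2 + 6))/2 = (5*8)/2 = (1/2)*40 = 20)
Z + (s(-3, -5)*(-16))*58 = 20 + ((5*(-5))*(-16))*58 = 20 - 25*(-16)*58 = 20 + 400*58 = 20 + 23200 = 23220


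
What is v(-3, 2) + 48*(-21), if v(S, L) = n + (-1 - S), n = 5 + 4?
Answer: -997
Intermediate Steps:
n = 9
v(S, L) = 8 - S (v(S, L) = 9 + (-1 - S) = 8 - S)
v(-3, 2) + 48*(-21) = (8 - 1*(-3)) + 48*(-21) = (8 + 3) - 1008 = 11 - 1008 = -997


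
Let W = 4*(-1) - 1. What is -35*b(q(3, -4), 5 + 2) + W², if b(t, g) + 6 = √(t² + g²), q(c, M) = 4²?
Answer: 235 - 35*√305 ≈ -376.25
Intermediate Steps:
q(c, M) = 16
W = -5 (W = -4 - 1 = -5)
b(t, g) = -6 + √(g² + t²) (b(t, g) = -6 + √(t² + g²) = -6 + √(g² + t²))
-35*b(q(3, -4), 5 + 2) + W² = -35*(-6 + √((5 + 2)² + 16²)) + (-5)² = -35*(-6 + √(7² + 256)) + 25 = -35*(-6 + √(49 + 256)) + 25 = -35*(-6 + √305) + 25 = (210 - 35*√305) + 25 = 235 - 35*√305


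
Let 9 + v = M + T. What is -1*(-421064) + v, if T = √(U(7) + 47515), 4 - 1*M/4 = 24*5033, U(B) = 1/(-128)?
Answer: -62097 + √12163838/16 ≈ -61879.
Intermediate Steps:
U(B) = -1/128
M = -483152 (M = 16 - 96*5033 = 16 - 4*120792 = 16 - 483168 = -483152)
T = √12163838/16 (T = √(-1/128 + 47515) = √(6081919/128) = √12163838/16 ≈ 217.98)
v = -483161 + √12163838/16 (v = -9 + (-483152 + √12163838/16) = -483161 + √12163838/16 ≈ -4.8294e+5)
-1*(-421064) + v = -1*(-421064) + (-483161 + √12163838/16) = 421064 + (-483161 + √12163838/16) = -62097 + √12163838/16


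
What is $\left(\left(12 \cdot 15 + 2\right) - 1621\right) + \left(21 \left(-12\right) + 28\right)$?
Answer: $-1663$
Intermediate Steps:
$\left(\left(12 \cdot 15 + 2\right) - 1621\right) + \left(21 \left(-12\right) + 28\right) = \left(\left(180 + 2\right) - 1621\right) + \left(-252 + 28\right) = \left(182 - 1621\right) - 224 = -1439 - 224 = -1663$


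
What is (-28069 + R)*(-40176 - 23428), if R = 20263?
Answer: 496492824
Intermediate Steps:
(-28069 + R)*(-40176 - 23428) = (-28069 + 20263)*(-40176 - 23428) = -7806*(-63604) = 496492824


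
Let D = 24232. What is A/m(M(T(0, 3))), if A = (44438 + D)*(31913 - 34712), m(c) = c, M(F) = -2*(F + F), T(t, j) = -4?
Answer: -96103665/8 ≈ -1.2013e+7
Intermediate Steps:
M(F) = -4*F
A = -192207330 (A = (44438 + 24232)*(31913 - 34712) = 68670*(-2799) = -192207330)
A/m(M(T(0, 3))) = -192207330/((-4*(-4))) = -192207330/16 = -192207330*1/16 = -96103665/8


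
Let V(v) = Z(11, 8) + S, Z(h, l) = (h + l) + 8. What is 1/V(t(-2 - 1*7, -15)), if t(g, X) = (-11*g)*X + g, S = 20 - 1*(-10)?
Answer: 1/57 ≈ 0.017544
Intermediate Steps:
Z(h, l) = 8 + h + l
S = 30 (S = 20 + 10 = 30)
t(g, X) = g - 11*X*g (t(g, X) = -11*X*g + g = g - 11*X*g)
V(v) = 57 (V(v) = (8 + 11 + 8) + 30 = 27 + 30 = 57)
1/V(t(-2 - 1*7, -15)) = 1/57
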